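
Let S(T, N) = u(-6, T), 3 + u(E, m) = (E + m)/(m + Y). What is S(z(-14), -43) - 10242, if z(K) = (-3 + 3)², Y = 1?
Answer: -10251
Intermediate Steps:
z(K) = 0 (z(K) = 0² = 0)
u(E, m) = -3 + (E + m)/(1 + m) (u(E, m) = -3 + (E + m)/(m + 1) = -3 + (E + m)/(1 + m))
S(T, N) = (-9 - 2*T)/(1 + T) (S(T, N) = (-3 - 6 - 2*T)/(1 + T) = (-9 - 2*T)/(1 + T))
S(z(-14), -43) - 10242 = (-9 - 2*0)/(1 + 0) - 10242 = (-9 + 0)/1 - 10242 = 1*(-9) - 10242 = -9 - 10242 = -10251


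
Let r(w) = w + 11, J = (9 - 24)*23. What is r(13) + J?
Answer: -321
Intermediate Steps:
J = -345 (J = -15*23 = -345)
r(w) = 11 + w
r(13) + J = (11 + 13) - 345 = 24 - 345 = -321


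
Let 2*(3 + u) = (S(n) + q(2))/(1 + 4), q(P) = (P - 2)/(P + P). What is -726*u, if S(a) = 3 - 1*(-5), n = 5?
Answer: 7986/5 ≈ 1597.2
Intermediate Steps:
q(P) = (-2 + P)/(2*P) (q(P) = (-2 + P)/((2*P)) = (-2 + P)*(1/(2*P)) = (-2 + P)/(2*P))
S(a) = 8 (S(a) = 3 + 5 = 8)
u = -11/5 (u = -3 + ((8 + (½)*(-2 + 2)/2)/(1 + 4))/2 = -3 + ((8 + (½)*(½)*0)/5)/2 = -3 + ((8 + 0)*(⅕))/2 = -3 + (8*(⅕))/2 = -3 + (½)*(8/5) = -3 + ⅘ = -11/5 ≈ -2.2000)
-726*u = -726*(-11/5) = 7986/5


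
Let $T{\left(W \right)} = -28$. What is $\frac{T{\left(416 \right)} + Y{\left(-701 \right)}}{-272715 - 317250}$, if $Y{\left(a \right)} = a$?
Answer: $\frac{243}{196655} \approx 0.0012357$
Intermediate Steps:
$\frac{T{\left(416 \right)} + Y{\left(-701 \right)}}{-272715 - 317250} = \frac{-28 - 701}{-272715 - 317250} = - \frac{729}{-272715 - 317250} = - \frac{729}{-589965} = \left(-729\right) \left(- \frac{1}{589965}\right) = \frac{243}{196655}$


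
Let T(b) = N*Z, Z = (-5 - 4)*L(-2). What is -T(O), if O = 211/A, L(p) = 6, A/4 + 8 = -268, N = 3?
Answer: 162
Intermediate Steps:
A = -1104 (A = -32 + 4*(-268) = -32 - 1072 = -1104)
O = -211/1104 (O = 211/(-1104) = 211*(-1/1104) = -211/1104 ≈ -0.19112)
Z = -54 (Z = (-5 - 4)*6 = -9*6 = -54)
T(b) = -162 (T(b) = 3*(-54) = -162)
-T(O) = -1*(-162) = 162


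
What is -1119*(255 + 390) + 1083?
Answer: -720672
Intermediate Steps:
-1119*(255 + 390) + 1083 = -1119*645 + 1083 = -721755 + 1083 = -720672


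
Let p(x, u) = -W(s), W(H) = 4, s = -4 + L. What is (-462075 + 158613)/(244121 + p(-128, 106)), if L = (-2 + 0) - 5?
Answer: -303462/244117 ≈ -1.2431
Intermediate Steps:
L = -7 (L = -2 - 5 = -7)
s = -11 (s = -4 - 7 = -11)
p(x, u) = -4 (p(x, u) = -1*4 = -4)
(-462075 + 158613)/(244121 + p(-128, 106)) = (-462075 + 158613)/(244121 - 4) = -303462/244117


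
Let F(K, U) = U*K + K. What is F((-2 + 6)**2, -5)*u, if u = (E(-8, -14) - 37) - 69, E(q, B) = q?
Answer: 7296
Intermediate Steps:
u = -114 (u = (-8 - 37) - 69 = -45 - 69 = -114)
F(K, U) = K + K*U (F(K, U) = K*U + K = K + K*U)
F((-2 + 6)**2, -5)*u = ((-2 + 6)**2*(1 - 5))*(-114) = (4**2*(-4))*(-114) = (16*(-4))*(-114) = -64*(-114) = 7296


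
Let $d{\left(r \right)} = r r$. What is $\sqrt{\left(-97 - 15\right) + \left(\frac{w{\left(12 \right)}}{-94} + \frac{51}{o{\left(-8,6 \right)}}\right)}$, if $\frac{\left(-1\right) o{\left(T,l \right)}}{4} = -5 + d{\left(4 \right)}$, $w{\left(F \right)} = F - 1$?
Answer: $\frac{i \sqrt{121109835}}{1034} \approx 10.643 i$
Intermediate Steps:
$d{\left(r \right)} = r^{2}$
$w{\left(F \right)} = -1 + F$ ($w{\left(F \right)} = F - 1 = -1 + F$)
$o{\left(T,l \right)} = -44$ ($o{\left(T,l \right)} = - 4 \left(-5 + 4^{2}\right) = - 4 \left(-5 + 16\right) = \left(-4\right) 11 = -44$)
$\sqrt{\left(-97 - 15\right) + \left(\frac{w{\left(12 \right)}}{-94} + \frac{51}{o{\left(-8,6 \right)}}\right)} = \sqrt{\left(-97 - 15\right) + \left(\frac{-1 + 12}{-94} + \frac{51}{-44}\right)} = \sqrt{-112 + \left(11 \left(- \frac{1}{94}\right) + 51 \left(- \frac{1}{44}\right)\right)} = \sqrt{-112 - \frac{2639}{2068}} = \sqrt{- \frac{234255}{2068}} = \frac{i \sqrt{121109835}}{1034}$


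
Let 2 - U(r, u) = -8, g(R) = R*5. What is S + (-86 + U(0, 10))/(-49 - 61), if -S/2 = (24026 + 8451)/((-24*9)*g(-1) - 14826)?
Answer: 2047409/378015 ≈ 5.4162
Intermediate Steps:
g(R) = 5*R
U(r, u) = 10 (U(r, u) = 2 - 1*(-8) = 2 + 8 = 10)
S = 32477/6873 (S = -2*(24026 + 8451)/((-24*9)*(5*(-1)) - 14826) = -64954/(-216*(-5) - 14826) = -64954/(1080 - 14826) = -64954/(-13746) = -64954*(-1)/13746 = -2*(-32477/13746) = 32477/6873 ≈ 4.7253)
S + (-86 + U(0, 10))/(-49 - 61) = 32477/6873 + (-86 + 10)/(-49 - 61) = 32477/6873 - 76/(-110) = 32477/6873 - 1/110*(-76) = 32477/6873 + 38/55 = 2047409/378015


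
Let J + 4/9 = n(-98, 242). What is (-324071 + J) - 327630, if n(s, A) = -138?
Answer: -5866555/9 ≈ -6.5184e+5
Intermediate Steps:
J = -1246/9 (J = -4/9 - 138 = -1246/9 ≈ -138.44)
(-324071 + J) - 327630 = (-324071 - 1246/9) - 327630 = -2917885/9 - 327630 = -5866555/9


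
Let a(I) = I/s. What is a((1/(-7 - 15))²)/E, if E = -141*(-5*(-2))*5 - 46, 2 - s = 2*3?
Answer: 1/13737856 ≈ 7.2792e-8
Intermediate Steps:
s = -4 (s = 2 - 2*3 = 2 - 1*6 = 2 - 6 = -4)
a(I) = -I/4 (a(I) = I/(-4) = I*(-¼) = -I/4)
E = -7096 (E = -1410*5 - 46 = -141*50 - 46 = -7050 - 46 = -7096)
a((1/(-7 - 15))²)/E = -1/(4*(-7 - 15)²)/(-7096) = -(1/(-22))²/4*(-1/7096) = -(-1/22)²/4*(-1/7096) = -¼*1/484*(-1/7096) = -1/1936*(-1/7096) = 1/13737856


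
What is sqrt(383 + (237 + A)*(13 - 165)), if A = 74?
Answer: I*sqrt(46889) ≈ 216.54*I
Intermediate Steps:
sqrt(383 + (237 + A)*(13 - 165)) = sqrt(383 + (237 + 74)*(13 - 165)) = sqrt(383 + 311*(-152)) = sqrt(383 - 47272) = sqrt(-46889) = I*sqrt(46889)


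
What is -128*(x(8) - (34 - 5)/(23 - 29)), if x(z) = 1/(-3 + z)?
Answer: -9664/15 ≈ -644.27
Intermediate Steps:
-128*(x(8) - (34 - 5)/(23 - 29)) = -128*(1/(-3 + 8) - (34 - 5)/(23 - 29)) = -128*(1/5 - 29/(-6)) = -128*(1/5 - 29*(-1)/6) = -128*(1/5 - 1*(-29/6)) = -128*(1/5 + 29/6) = -128*151/30 = -9664/15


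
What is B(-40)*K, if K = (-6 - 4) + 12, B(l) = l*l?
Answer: 3200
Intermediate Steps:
B(l) = l**2
K = 2 (K = -10 + 12 = 2)
B(-40)*K = (-40)**2*2 = 1600*2 = 3200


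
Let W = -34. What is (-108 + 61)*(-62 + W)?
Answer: 4512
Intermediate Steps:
(-108 + 61)*(-62 + W) = (-108 + 61)*(-62 - 34) = -47*(-96) = 4512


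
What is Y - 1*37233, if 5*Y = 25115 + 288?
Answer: -160762/5 ≈ -32152.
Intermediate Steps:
Y = 25403/5 (Y = (25115 + 288)/5 = (⅕)*25403 = 25403/5 ≈ 5080.6)
Y - 1*37233 = 25403/5 - 1*37233 = 25403/5 - 37233 = -160762/5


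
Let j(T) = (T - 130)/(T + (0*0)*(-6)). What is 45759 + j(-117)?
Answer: 411850/9 ≈ 45761.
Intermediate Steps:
j(T) = (-130 + T)/T (j(T) = (-130 + T)/(T + 0*(-6)) = (-130 + T)/(T + 0) = (-130 + T)/T)
45759 + j(-117) = 45759 + (-130 - 117)/(-117) = 45759 - 1/117*(-247) = 45759 + 19/9 = 411850/9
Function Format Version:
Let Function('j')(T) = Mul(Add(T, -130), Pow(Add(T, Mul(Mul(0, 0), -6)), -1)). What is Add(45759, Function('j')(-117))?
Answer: Rational(411850, 9) ≈ 45761.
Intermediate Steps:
Function('j')(T) = Mul(Pow(T, -1), Add(-130, T)) (Function('j')(T) = Mul(Add(-130, T), Pow(Add(T, Mul(0, -6)), -1)) = Mul(Add(-130, T), Pow(Add(T, 0), -1)) = Mul(Add(-130, T), Pow(T, -1)) = Mul(Pow(T, -1), Add(-130, T)))
Add(45759, Function('j')(-117)) = Add(45759, Mul(Pow(-117, -1), Add(-130, -117))) = Add(45759, Mul(Rational(-1, 117), -247)) = Add(45759, Rational(19, 9)) = Rational(411850, 9)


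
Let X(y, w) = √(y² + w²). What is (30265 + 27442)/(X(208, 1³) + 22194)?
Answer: 1280749158/492530371 - 57707*√43265/492530371 ≈ 2.5760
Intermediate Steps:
X(y, w) = √(w² + y²)
(30265 + 27442)/(X(208, 1³) + 22194) = (30265 + 27442)/(√((1³)² + 208²) + 22194) = 57707/(√(1² + 43264) + 22194) = 57707/(√(1 + 43264) + 22194) = 57707/(√43265 + 22194) = 57707/(22194 + √43265)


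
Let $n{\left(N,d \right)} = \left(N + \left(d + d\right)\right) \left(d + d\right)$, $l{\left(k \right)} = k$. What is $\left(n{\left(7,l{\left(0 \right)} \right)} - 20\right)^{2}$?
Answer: $400$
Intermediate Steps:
$n{\left(N,d \right)} = 2 d \left(N + 2 d\right)$ ($n{\left(N,d \right)} = \left(N + 2 d\right) 2 d = 2 d \left(N + 2 d\right)$)
$\left(n{\left(7,l{\left(0 \right)} \right)} - 20\right)^{2} = \left(2 \cdot 0 \left(7 + 2 \cdot 0\right) - 20\right)^{2} = \left(2 \cdot 0 \left(7 + 0\right) - 20\right)^{2} = \left(2 \cdot 0 \cdot 7 - 20\right)^{2} = \left(0 - 20\right)^{2} = \left(-20\right)^{2} = 400$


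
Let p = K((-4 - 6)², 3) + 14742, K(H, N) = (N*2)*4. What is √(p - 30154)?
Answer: 2*I*√3847 ≈ 124.05*I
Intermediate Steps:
K(H, N) = 8*N (K(H, N) = (2*N)*4 = 8*N)
p = 14766 (p = 8*3 + 14742 = 24 + 14742 = 14766)
√(p - 30154) = √(14766 - 30154) = √(-15388) = 2*I*√3847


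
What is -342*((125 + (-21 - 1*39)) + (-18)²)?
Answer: -133038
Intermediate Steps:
-342*((125 + (-21 - 1*39)) + (-18)²) = -342*((125 + (-21 - 39)) + 324) = -342*((125 - 60) + 324) = -342*(65 + 324) = -342*389 = -133038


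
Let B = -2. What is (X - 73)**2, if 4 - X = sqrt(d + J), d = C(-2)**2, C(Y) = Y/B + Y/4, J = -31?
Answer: (138 + I*sqrt(123))**2/4 ≈ 4730.3 + 765.25*I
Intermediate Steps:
C(Y) = -Y/4 (C(Y) = Y/(-2) + Y/4 = Y*(-1/2) + Y*(1/4) = -Y/2 + Y/4 = -Y/4)
d = 1/4 (d = (-1/4*(-2))**2 = (1/2)**2 = 1/4 ≈ 0.25000)
X = 4 - I*sqrt(123)/2 (X = 4 - sqrt(1/4 - 31) = 4 - sqrt(-123/4) = 4 - I*sqrt(123)/2 ≈ 4.0 - 5.5453*I)
(X - 73)**2 = ((4 - I*sqrt(123)/2) - 73)**2 = (-69 - I*sqrt(123)/2)**2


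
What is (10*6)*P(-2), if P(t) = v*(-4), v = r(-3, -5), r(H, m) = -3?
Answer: 720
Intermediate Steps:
v = -3
P(t) = 12 (P(t) = -3*(-4) = 12)
(10*6)*P(-2) = (10*6)*12 = 60*12 = 720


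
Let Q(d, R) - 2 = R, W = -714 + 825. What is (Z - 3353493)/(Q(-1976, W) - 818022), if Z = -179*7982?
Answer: 4782271/817909 ≈ 5.8469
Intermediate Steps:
Z = -1428778
W = 111
Q(d, R) = 2 + R
(Z - 3353493)/(Q(-1976, W) - 818022) = (-1428778 - 3353493)/((2 + 111) - 818022) = -4782271/(113 - 818022) = -4782271/(-817909) = -4782271*(-1/817909) = 4782271/817909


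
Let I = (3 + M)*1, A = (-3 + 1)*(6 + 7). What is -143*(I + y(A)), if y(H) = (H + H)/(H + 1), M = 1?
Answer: -21736/25 ≈ -869.44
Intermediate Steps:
A = -26 (A = -2*13 = -26)
I = 4 (I = (3 + 1)*1 = 4*1 = 4)
y(H) = 2*H/(1 + H) (y(H) = (2*H)/(1 + H) = 2*H/(1 + H))
-143*(I + y(A)) = -143*(4 + 2*(-26)/(1 - 26)) = -143*(4 + 2*(-26)/(-25)) = -143*(4 + 2*(-26)*(-1/25)) = -143*(4 + 52/25) = -143*152/25 = -21736/25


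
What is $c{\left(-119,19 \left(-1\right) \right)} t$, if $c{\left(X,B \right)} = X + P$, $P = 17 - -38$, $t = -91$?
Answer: $5824$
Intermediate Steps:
$P = 55$ ($P = 17 + 38 = 55$)
$c{\left(X,B \right)} = 55 + X$ ($c{\left(X,B \right)} = X + 55 = 55 + X$)
$c{\left(-119,19 \left(-1\right) \right)} t = \left(55 - 119\right) \left(-91\right) = \left(-64\right) \left(-91\right) = 5824$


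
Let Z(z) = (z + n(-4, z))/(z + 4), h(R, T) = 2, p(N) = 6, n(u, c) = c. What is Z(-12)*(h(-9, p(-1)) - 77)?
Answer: -225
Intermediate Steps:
Z(z) = 2*z/(4 + z) (Z(z) = (z + z)/(z + 4) = (2*z)/(4 + z) = 2*z/(4 + z))
Z(-12)*(h(-9, p(-1)) - 77) = (2*(-12)/(4 - 12))*(2 - 77) = (2*(-12)/(-8))*(-75) = (2*(-12)*(-⅛))*(-75) = 3*(-75) = -225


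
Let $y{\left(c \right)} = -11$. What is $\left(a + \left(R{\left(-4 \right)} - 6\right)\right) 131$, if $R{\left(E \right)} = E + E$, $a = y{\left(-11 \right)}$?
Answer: $-3275$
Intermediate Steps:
$a = -11$
$R{\left(E \right)} = 2 E$
$\left(a + \left(R{\left(-4 \right)} - 6\right)\right) 131 = \left(-11 + \left(2 \left(-4\right) - 6\right)\right) 131 = \left(-11 - 14\right) 131 = \left(-25\right) 131 = -3275$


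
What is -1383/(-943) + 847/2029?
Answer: 3604828/1913347 ≈ 1.8840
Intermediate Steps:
-1383/(-943) + 847/2029 = -1383*(-1/943) + 847*(1/2029) = 1383/943 + 847/2029 = 3604828/1913347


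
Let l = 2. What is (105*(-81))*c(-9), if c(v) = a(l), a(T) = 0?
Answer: 0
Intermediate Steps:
c(v) = 0
(105*(-81))*c(-9) = (105*(-81))*0 = -8505*0 = 0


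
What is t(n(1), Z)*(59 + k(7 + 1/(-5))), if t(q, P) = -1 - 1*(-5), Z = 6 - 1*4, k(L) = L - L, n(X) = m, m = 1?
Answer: 236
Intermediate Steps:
n(X) = 1
k(L) = 0
Z = 2 (Z = 6 - 4 = 2)
t(q, P) = 4 (t(q, P) = -1 + 5 = 4)
t(n(1), Z)*(59 + k(7 + 1/(-5))) = 4*(59 + 0) = 4*59 = 236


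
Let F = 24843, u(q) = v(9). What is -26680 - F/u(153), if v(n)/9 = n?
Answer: -728641/27 ≈ -26987.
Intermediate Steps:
v(n) = 9*n
u(q) = 81 (u(q) = 9*9 = 81)
-26680 - F/u(153) = -26680 - 24843/81 = -26680 - 1*8281/27 = -26680 - 8281/27 = -728641/27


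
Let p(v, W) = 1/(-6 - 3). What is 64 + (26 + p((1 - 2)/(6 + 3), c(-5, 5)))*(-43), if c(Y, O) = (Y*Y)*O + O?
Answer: -9443/9 ≈ -1049.2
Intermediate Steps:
c(Y, O) = O + O*Y**2 (c(Y, O) = Y**2*O + O = O*Y**2 + O = O + O*Y**2)
p(v, W) = -1/9 (p(v, W) = 1/(-9) = -1/9)
64 + (26 + p((1 - 2)/(6 + 3), c(-5, 5)))*(-43) = 64 + (26 - 1/9)*(-43) = 64 + (233/9)*(-43) = 64 - 10019/9 = -9443/9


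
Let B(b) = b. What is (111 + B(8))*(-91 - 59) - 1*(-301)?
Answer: -17549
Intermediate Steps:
(111 + B(8))*(-91 - 59) - 1*(-301) = (111 + 8)*(-91 - 59) - 1*(-301) = 119*(-150) + 301 = -17850 + 301 = -17549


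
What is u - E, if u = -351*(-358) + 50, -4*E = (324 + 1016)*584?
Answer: 321348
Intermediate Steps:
E = -195640 (E = -(324 + 1016)*584/4 = -335*584 = -¼*782560 = -195640)
u = 125708 (u = 125658 + 50 = 125708)
u - E = 125708 - 1*(-195640) = 125708 + 195640 = 321348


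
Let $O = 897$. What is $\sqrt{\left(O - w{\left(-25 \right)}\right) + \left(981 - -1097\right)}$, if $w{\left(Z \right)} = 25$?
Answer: $5 \sqrt{118} \approx 54.314$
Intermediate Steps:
$\sqrt{\left(O - w{\left(-25 \right)}\right) + \left(981 - -1097\right)} = \sqrt{\left(897 - 25\right) + \left(981 - -1097\right)} = \sqrt{\left(897 - 25\right) + \left(981 + 1097\right)} = \sqrt{872 + 2078} = \sqrt{2950} = 5 \sqrt{118}$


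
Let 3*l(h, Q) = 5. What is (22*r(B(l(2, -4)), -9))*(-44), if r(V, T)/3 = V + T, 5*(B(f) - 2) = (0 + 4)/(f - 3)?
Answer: 110352/5 ≈ 22070.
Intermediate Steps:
l(h, Q) = 5/3 (l(h, Q) = (⅓)*5 = 5/3)
B(f) = 2 + 4/(5*(-3 + f)) (B(f) = 2 + ((0 + 4)/(f - 3))/5 = 2 + (4/(-3 + f))/5 = 2 + 4/(5*(-3 + f)))
r(V, T) = 3*T + 3*V (r(V, T) = 3*(V + T) = 3*(T + V) = 3*T + 3*V)
(22*r(B(l(2, -4)), -9))*(-44) = (22*(3*(-9) + 3*(2*(-13 + 5*(5/3))/(5*(-3 + 5/3)))))*(-44) = (22*(-27 + 3*(2*(-13 + 25/3)/(5*(-4/3)))))*(-44) = (22*(-27 + 3*((⅖)*(-¾)*(-14/3))))*(-44) = (22*(-27 + 3*(7/5)))*(-44) = (22*(-27 + 21/5))*(-44) = (22*(-114/5))*(-44) = -2508/5*(-44) = 110352/5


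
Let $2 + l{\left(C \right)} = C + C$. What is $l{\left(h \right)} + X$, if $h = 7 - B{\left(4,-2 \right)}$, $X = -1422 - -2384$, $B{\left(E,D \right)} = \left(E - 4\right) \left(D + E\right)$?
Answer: $974$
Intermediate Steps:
$B{\left(E,D \right)} = \left(-4 + E\right) \left(D + E\right)$
$X = 962$ ($X = -1422 + 2384 = 962$)
$h = 7$ ($h = 7 - \left(4^{2} - -8 - 16 - 8\right) = 7 - \left(16 + 8 - 16 - 8\right) = 7 - 0 = 7 + 0 = 7$)
$l{\left(C \right)} = -2 + 2 C$ ($l{\left(C \right)} = -2 + \left(C + C\right) = -2 + 2 C$)
$l{\left(h \right)} + X = \left(-2 + 2 \cdot 7\right) + 962 = \left(-2 + 14\right) + 962 = 12 + 962 = 974$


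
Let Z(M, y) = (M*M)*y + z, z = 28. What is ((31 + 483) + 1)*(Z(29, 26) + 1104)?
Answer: 11843970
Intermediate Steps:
Z(M, y) = 28 + y*M**2 (Z(M, y) = (M*M)*y + 28 = M**2*y + 28 = y*M**2 + 28 = 28 + y*M**2)
((31 + 483) + 1)*(Z(29, 26) + 1104) = ((31 + 483) + 1)*((28 + 26*29**2) + 1104) = (514 + 1)*((28 + 26*841) + 1104) = 515*((28 + 21866) + 1104) = 515*(21894 + 1104) = 515*22998 = 11843970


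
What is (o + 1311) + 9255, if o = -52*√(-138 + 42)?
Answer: 10566 - 208*I*√6 ≈ 10566.0 - 509.49*I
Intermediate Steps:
o = -208*I*√6 ≈ -509.49*I
(o + 1311) + 9255 = (-208*I*√6 + 1311) + 9255 = (1311 - 208*I*√6) + 9255 = 10566 - 208*I*√6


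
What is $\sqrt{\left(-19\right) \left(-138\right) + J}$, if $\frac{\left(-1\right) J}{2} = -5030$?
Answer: $\sqrt{12682} \approx 112.61$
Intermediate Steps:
$J = 10060$ ($J = \left(-2\right) \left(-5030\right) = 10060$)
$\sqrt{\left(-19\right) \left(-138\right) + J} = \sqrt{\left(-19\right) \left(-138\right) + 10060} = \sqrt{2622 + 10060} = \sqrt{12682}$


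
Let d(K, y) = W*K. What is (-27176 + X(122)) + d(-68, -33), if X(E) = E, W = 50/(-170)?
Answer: -27034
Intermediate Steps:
W = -5/17 (W = 50*(-1/170) = -5/17 ≈ -0.29412)
d(K, y) = -5*K/17
(-27176 + X(122)) + d(-68, -33) = (-27176 + 122) - 5/17*(-68) = -27054 + 20 = -27034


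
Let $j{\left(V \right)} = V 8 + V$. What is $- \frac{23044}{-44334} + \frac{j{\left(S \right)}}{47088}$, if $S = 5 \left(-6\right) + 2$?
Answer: $\frac{4971869}{9664812} \approx 0.51443$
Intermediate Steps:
$S = -28$ ($S = -30 + 2 = -28$)
$j{\left(V \right)} = 9 V$ ($j{\left(V \right)} = 8 V + V = 9 V$)
$- \frac{23044}{-44334} + \frac{j{\left(S \right)}}{47088} = - \frac{23044}{-44334} + \frac{9 \left(-28\right)}{47088} = \left(-23044\right) \left(- \frac{1}{44334}\right) - \frac{7}{1308} = \frac{11522}{22167} - \frac{7}{1308} = \frac{4971869}{9664812}$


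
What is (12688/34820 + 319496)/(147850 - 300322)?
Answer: -695303963/331817190 ≈ -2.0954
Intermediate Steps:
(12688/34820 + 319496)/(147850 - 300322) = (12688*(1/34820) + 319496)/(-152472) = (3172/8705 + 319496)*(-1/152472) = (2781215852/8705)*(-1/152472) = -695303963/331817190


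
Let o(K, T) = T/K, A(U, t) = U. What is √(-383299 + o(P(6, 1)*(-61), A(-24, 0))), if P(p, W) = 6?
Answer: 3*I*√158472815/61 ≈ 619.11*I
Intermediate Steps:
√(-383299 + o(P(6, 1)*(-61), A(-24, 0))) = √(-383299 - 24/(6*(-61))) = √(-383299 - 24/(-366)) = √(-383299 - 24*(-1/366)) = √(-383299 + 4/61) = √(-23381235/61) = 3*I*√158472815/61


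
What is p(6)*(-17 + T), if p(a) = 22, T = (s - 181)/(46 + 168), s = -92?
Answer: -43021/107 ≈ -402.07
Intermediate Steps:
T = -273/214 (T = (-92 - 181)/(46 + 168) = -273/214 ≈ -1.2757)
p(6)*(-17 + T) = 22*(-17 - 273/214) = 22*(-3911/214) = -43021/107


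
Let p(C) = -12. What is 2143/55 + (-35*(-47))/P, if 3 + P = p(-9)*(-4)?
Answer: 37382/495 ≈ 75.519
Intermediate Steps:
P = 45 (P = -3 - 12*(-4) = -3 + 48 = 45)
2143/55 + (-35*(-47))/P = 2143/55 - 35*(-47)/45 = 2143*(1/55) + 1645*(1/45) = 2143/55 + 329/9 = 37382/495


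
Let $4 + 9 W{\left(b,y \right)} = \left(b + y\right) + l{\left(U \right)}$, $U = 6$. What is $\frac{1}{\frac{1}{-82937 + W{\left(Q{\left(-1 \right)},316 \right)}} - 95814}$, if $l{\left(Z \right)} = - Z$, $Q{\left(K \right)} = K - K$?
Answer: $- \frac{82903}{7943268043} \approx -1.0437 \cdot 10^{-5}$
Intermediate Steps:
$Q{\left(K \right)} = 0$
$W{\left(b,y \right)} = - \frac{10}{9} + \frac{b}{9} + \frac{y}{9}$ ($W{\left(b,y \right)} = - \frac{4}{9} + \frac{\left(b + y\right) - 6}{9} = - \frac{4}{9} + \frac{-6 + b + y}{9} = - \frac{4}{9} + \left(- \frac{2}{3} + \frac{b}{9} + \frac{y}{9}\right) = - \frac{10}{9} + \frac{b}{9} + \frac{y}{9}$)
$\frac{1}{\frac{1}{-82937 + W{\left(Q{\left(-1 \right)},316 \right)}} - 95814} = \frac{1}{\frac{1}{-82937 + \left(- \frac{10}{9} + \frac{1}{9} \cdot 0 + \frac{1}{9} \cdot 316\right)} - 95814} = \frac{1}{\frac{1}{-82937 + \left(- \frac{10}{9} + 0 + \frac{316}{9}\right)} - 95814} = \frac{1}{\frac{1}{-82937 + 34} - 95814} = \frac{1}{\frac{1}{-82903} - 95814} = \frac{1}{- \frac{1}{82903} - 95814} = \frac{1}{- \frac{7943268043}{82903}} = - \frac{82903}{7943268043}$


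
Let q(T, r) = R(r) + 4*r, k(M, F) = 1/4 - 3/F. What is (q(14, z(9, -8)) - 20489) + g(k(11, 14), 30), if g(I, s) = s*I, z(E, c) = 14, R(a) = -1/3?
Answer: -858155/42 ≈ -20432.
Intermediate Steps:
R(a) = -⅓ (R(a) = -1*⅓ = -⅓)
k(M, F) = ¼ - 3/F (k(M, F) = 1*(¼) - 3/F = ¼ - 3/F)
g(I, s) = I*s
q(T, r) = -⅓ + 4*r
(q(14, z(9, -8)) - 20489) + g(k(11, 14), 30) = ((-⅓ + 4*14) - 20489) + ((¼)*(-12 + 14)/14)*30 = ((-⅓ + 56) - 20489) + ((¼)*(1/14)*2)*30 = (167/3 - 20489) + (1/28)*30 = -61300/3 + 15/14 = -858155/42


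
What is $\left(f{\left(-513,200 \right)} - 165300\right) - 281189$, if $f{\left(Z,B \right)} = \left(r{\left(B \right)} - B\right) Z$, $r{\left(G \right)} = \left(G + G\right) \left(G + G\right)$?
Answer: $-82423889$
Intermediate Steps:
$r{\left(G \right)} = 4 G^{2}$ ($r{\left(G \right)} = 2 G 2 G = 4 G^{2}$)
$f{\left(Z,B \right)} = Z \left(- B + 4 B^{2}\right)$ ($f{\left(Z,B \right)} = \left(4 B^{2} - B\right) Z = \left(- B + 4 B^{2}\right) Z = Z \left(- B + 4 B^{2}\right)$)
$\left(f{\left(-513,200 \right)} - 165300\right) - 281189 = \left(200 \left(-513\right) \left(-1 + 4 \cdot 200\right) - 165300\right) - 281189 = \left(200 \left(-513\right) \left(-1 + 800\right) - 165300\right) - 281189 = \left(200 \left(-513\right) 799 - 165300\right) - 281189 = \left(-81977400 - 165300\right) - 281189 = -82142700 - 281189 = -82423889$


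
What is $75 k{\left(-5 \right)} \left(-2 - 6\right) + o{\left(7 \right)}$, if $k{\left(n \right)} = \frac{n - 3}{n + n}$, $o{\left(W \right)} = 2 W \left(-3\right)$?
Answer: $-522$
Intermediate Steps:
$o{\left(W \right)} = - 6 W$
$k{\left(n \right)} = \frac{-3 + n}{2 n}$
$75 k{\left(-5 \right)} \left(-2 - 6\right) + o{\left(7 \right)} = 75 \frac{-3 - 5}{2 \left(-5\right)} \left(-2 - 6\right) - 42 = 75 \cdot \frac{1}{2} \left(- \frac{1}{5}\right) \left(-8\right) \left(-8\right) - 42 = 75 \cdot \frac{4}{5} \left(-8\right) - 42 = 75 \left(- \frac{32}{5}\right) - 42 = -480 - 42 = -522$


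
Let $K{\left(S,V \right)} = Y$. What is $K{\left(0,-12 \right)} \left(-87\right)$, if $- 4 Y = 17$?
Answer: $\frac{1479}{4} \approx 369.75$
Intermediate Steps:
$Y = - \frac{17}{4}$ ($Y = \left(- \frac{1}{4}\right) 17 = - \frac{17}{4} \approx -4.25$)
$K{\left(S,V \right)} = - \frac{17}{4}$
$K{\left(0,-12 \right)} \left(-87\right) = \left(- \frac{17}{4}\right) \left(-87\right) = \frac{1479}{4}$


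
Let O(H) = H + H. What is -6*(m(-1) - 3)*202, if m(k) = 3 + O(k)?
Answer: 2424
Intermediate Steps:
O(H) = 2*H
m(k) = 3 + 2*k
-6*(m(-1) - 3)*202 = -6*((3 + 2*(-1)) - 3)*202 = -6*((3 - 2) - 3)*202 = -6*(1 - 3)*202 = -6*(-2)*202 = 12*202 = 2424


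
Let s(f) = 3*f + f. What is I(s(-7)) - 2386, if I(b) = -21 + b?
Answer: -2435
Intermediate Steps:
s(f) = 4*f
I(s(-7)) - 2386 = (-21 + 4*(-7)) - 2386 = (-21 - 28) - 2386 = -49 - 2386 = -2435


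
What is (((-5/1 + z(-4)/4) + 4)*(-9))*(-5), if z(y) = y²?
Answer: 135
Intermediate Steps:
(((-5/1 + z(-4)/4) + 4)*(-9))*(-5) = (((-5/1 + (-4)²/4) + 4)*(-9))*(-5) = (((-5*1 + 16*(¼)) + 4)*(-9))*(-5) = (((-5 + 4) + 4)*(-9))*(-5) = ((-1 + 4)*(-9))*(-5) = (3*(-9))*(-5) = -27*(-5) = 135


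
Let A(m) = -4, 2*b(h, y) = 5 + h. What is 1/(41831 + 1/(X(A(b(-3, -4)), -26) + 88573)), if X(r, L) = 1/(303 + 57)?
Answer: 31886281/1333835020871 ≈ 2.3906e-5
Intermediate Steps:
b(h, y) = 5/2 + h/2 (b(h, y) = (5 + h)/2 = 5/2 + h/2)
X(r, L) = 1/360
1/(41831 + 1/(X(A(b(-3, -4)), -26) + 88573)) = 1/(41831 + 1/(1/360 + 88573)) = 1/(41831 + 1/(31886281/360)) = 1/(41831 + 360/31886281) = 1/(1333835020871/31886281) = 31886281/1333835020871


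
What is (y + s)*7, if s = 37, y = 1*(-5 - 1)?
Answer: 217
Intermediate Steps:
y = -6 (y = 1*(-6) = -6)
(y + s)*7 = (-6 + 37)*7 = 31*7 = 217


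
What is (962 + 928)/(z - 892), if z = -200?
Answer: -45/26 ≈ -1.7308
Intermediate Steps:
(962 + 928)/(z - 892) = (962 + 928)/(-200 - 892) = 1890/(-1092) = 1890*(-1/1092) = -45/26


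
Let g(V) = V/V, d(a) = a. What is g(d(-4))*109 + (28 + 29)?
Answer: 166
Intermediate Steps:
g(V) = 1
g(d(-4))*109 + (28 + 29) = 1*109 + (28 + 29) = 109 + 57 = 166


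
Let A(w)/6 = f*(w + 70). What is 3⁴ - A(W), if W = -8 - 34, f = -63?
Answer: 10665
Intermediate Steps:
W = -42
A(w) = -26460 - 378*w (A(w) = 6*(-63*(w + 70)) = 6*(-63*(70 + w)) = 6*(-4410 - 63*w) = -26460 - 378*w)
3⁴ - A(W) = 3⁴ - (-26460 - 378*(-42)) = 81 - (-26460 + 15876) = 81 - 1*(-10584) = 81 + 10584 = 10665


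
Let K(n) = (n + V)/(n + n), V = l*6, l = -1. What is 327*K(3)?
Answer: -327/2 ≈ -163.50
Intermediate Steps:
V = -6 (V = -1*6 = -6)
K(n) = (-6 + n)/(2*n) (K(n) = (n - 6)/(n + n) = (-6 + n)/((2*n)) = (-6 + n)*(1/(2*n)) = (-6 + n)/(2*n))
327*K(3) = 327*((½)*(-6 + 3)/3) = 327*((½)*(⅓)*(-3)) = 327*(-½) = -327/2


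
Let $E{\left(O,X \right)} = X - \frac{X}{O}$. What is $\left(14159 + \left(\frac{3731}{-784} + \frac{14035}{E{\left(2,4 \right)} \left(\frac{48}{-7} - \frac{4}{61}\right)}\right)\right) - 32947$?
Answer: $- \frac{1639340301}{82768} \approx -19806.0$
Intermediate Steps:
$E{\left(O,X \right)} = X - \frac{X}{O}$
$\left(14159 + \left(\frac{3731}{-784} + \frac{14035}{E{\left(2,4 \right)} \left(\frac{48}{-7} - \frac{4}{61}\right)}\right)\right) - 32947 = \left(14159 + \left(\frac{3731}{-784} + \frac{14035}{\left(4 - \frac{4}{2}\right) \left(\frac{48}{-7} - \frac{4}{61}\right)}\right)\right) - 32947 = \left(14159 + \left(3731 \left(- \frac{1}{784}\right) + \frac{14035}{\left(4 - 4 \cdot \frac{1}{2}\right) \left(48 \left(- \frac{1}{7}\right) - \frac{4}{61}\right)}\right)\right) - 32947 = \left(14159 + \left(- \frac{533}{112} + \frac{14035}{\left(4 - 2\right) \left(- \frac{48}{7} - \frac{4}{61}\right)}\right)\right) - 32947 = \left(14159 + \left(- \frac{533}{112} + \frac{14035}{2 \left(- \frac{2956}{427}\right)}\right)\right) - 32947 = \left(14159 + \left(- \frac{533}{112} + \frac{14035}{- \frac{5912}{427}}\right)\right) - 32947 = \left(14159 + \left(- \frac{533}{112} + 14035 \left(- \frac{427}{5912}\right)\right)\right) - 32947 = \left(14159 - \frac{84295117}{82768}\right) - 32947 = \frac{1087616995}{82768} - 32947 = - \frac{1639340301}{82768}$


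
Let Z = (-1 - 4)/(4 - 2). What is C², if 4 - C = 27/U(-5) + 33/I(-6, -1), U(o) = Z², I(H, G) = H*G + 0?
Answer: 84681/2500 ≈ 33.872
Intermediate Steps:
Z = -5/2 ≈ -2.5000
I(H, G) = G*H (I(H, G) = G*H + 0 = G*H)
U(o) = 25/4 (U(o) = (-5/2)² = 25/4)
C = -291/50 (C = 4 - (27/(25/4) + 33/((-1*(-6)))) = 4 - (27*(4/25) + 33/6) = 4 - (108/25 + 33*(⅙)) = 4 - (108/25 + 11/2) = 4 - 1*491/50 = 4 - 491/50 = -291/50 ≈ -5.8200)
C² = (-291/50)² = 84681/2500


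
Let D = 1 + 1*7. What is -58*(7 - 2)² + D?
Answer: -1442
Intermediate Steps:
D = 8 (D = 1 + 7 = 8)
-58*(7 - 2)² + D = -58*(7 - 2)² + 8 = -58*5² + 8 = -58*25 + 8 = -1450 + 8 = -1442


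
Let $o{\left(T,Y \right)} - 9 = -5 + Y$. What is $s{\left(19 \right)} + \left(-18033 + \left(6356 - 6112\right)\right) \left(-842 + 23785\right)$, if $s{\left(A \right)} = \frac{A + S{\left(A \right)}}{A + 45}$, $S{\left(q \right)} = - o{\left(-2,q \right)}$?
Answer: $- \frac{6530128433}{16} \approx -4.0813 \cdot 10^{8}$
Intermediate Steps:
$o{\left(T,Y \right)} = 4 + Y$ ($o{\left(T,Y \right)} = 9 + \left(-5 + Y\right) = 4 + Y$)
$S{\left(q \right)} = -4 - q$ ($S{\left(q \right)} = - (4 + q) = -4 - q$)
$s{\left(A \right)} = - \frac{4}{45 + A}$ ($s{\left(A \right)} = \frac{A - \left(4 + A\right)}{A + 45} = - \frac{4}{45 + A}$)
$s{\left(19 \right)} + \left(-18033 + \left(6356 - 6112\right)\right) \left(-842 + 23785\right) = - \frac{4}{45 + 19} + \left(-18033 + \left(6356 - 6112\right)\right) \left(-842 + 23785\right) = - \frac{4}{64} + \left(-18033 + 244\right) 22943 = \left(-4\right) \frac{1}{64} - 408133027 = - \frac{1}{16} - 408133027 = - \frac{6530128433}{16}$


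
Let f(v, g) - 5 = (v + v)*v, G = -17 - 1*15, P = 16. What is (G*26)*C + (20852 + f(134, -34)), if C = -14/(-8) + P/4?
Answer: 51985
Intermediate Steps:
C = 23/4 (C = -14/(-8) + 16/4 = -14*(-⅛) + 16*(¼) = 7/4 + 4 = 23/4 ≈ 5.7500)
G = -32 (G = -17 - 15 = -32)
f(v, g) = 5 + 2*v² (f(v, g) = 5 + (v + v)*v = 5 + (2*v)*v = 5 + 2*v²)
(G*26)*C + (20852 + f(134, -34)) = -32*26*(23/4) + (20852 + (5 + 2*134²)) = -832*23/4 + (20852 + (5 + 2*17956)) = -4784 + (20852 + (5 + 35912)) = -4784 + (20852 + 35917) = -4784 + 56769 = 51985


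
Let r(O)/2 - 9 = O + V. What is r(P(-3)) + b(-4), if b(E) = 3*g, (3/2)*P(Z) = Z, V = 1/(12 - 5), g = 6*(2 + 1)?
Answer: 478/7 ≈ 68.286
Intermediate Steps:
g = 18 (g = 6*3 = 18)
V = 1/7 ≈ 0.14286
P(Z) = 2*Z/3
b(E) = 54 (b(E) = 3*18 = 54)
r(O) = 128/7 + 2*O (r(O) = 18 + 2*(O + 1/7) = 18 + 2*(1/7 + O) = 18 + (2/7 + 2*O) = 128/7 + 2*O)
r(P(-3)) + b(-4) = (128/7 + 2*((2/3)*(-3))) + 54 = (128/7 + 2*(-2)) + 54 = (128/7 - 4) + 54 = 100/7 + 54 = 478/7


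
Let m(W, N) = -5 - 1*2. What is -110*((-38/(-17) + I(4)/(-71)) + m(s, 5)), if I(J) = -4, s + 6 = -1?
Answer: 625130/1207 ≈ 517.92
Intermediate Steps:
s = -7 (s = -6 - 1 = -7)
m(W, N) = -7 (m(W, N) = -5 - 2 = -7)
-110*((-38/(-17) + I(4)/(-71)) + m(s, 5)) = -110*((-38/(-17) - 4/(-71)) - 7) = -110*((-38*(-1/17) - 4*(-1/71)) - 7) = -110*((38/17 + 4/71) - 7) = -110*(2766/1207 - 7) = -110*(-5683/1207) = 625130/1207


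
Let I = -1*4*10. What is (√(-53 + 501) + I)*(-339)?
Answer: 13560 - 2712*√7 ≈ 6384.7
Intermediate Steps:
I = -40 (I = -4*10 = -40)
(√(-53 + 501) + I)*(-339) = (√(-53 + 501) - 40)*(-339) = (√448 - 40)*(-339) = (8*√7 - 40)*(-339) = (-40 + 8*√7)*(-339) = 13560 - 2712*√7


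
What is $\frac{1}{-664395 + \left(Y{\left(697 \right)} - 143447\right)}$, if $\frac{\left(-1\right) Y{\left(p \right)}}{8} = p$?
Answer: $- \frac{1}{813418} \approx -1.2294 \cdot 10^{-6}$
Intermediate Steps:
$Y{\left(p \right)} = - 8 p$
$\frac{1}{-664395 + \left(Y{\left(697 \right)} - 143447\right)} = \frac{1}{-664395 - 149023} = \frac{1}{-813418} = - \frac{1}{813418}$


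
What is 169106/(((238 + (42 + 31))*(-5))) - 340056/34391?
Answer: -6344511526/53478005 ≈ -118.64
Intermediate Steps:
169106/(((238 + (42 + 31))*(-5))) - 340056/34391 = 169106/(((238 + 73)*(-5))) - 340056*1/34391 = 169106/((311*(-5))) - 340056/34391 = 169106/(-1555) - 340056/34391 = 169106*(-1/1555) - 340056/34391 = -169106/1555 - 340056/34391 = -6344511526/53478005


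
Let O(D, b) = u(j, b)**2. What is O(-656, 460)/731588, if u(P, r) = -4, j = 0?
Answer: 4/182897 ≈ 2.1870e-5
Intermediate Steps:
O(D, b) = 16 (O(D, b) = (-4)**2 = 16)
O(-656, 460)/731588 = 16/731588 = 16*(1/731588) = 4/182897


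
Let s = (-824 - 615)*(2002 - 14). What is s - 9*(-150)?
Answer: -2859382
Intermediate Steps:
s = -2860732 (s = -1439*1988 = -2860732)
s - 9*(-150) = -2860732 - 9*(-150) = -2860732 - 1*(-1350) = -2860732 + 1350 = -2859382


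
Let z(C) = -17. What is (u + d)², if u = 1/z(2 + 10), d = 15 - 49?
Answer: 335241/289 ≈ 1160.0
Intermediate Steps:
d = -34
u = -1/17 (u = 1/(-17) = -1/17 ≈ -0.058824)
(u + d)² = (-1/17 - 34)² = (-579/17)² = 335241/289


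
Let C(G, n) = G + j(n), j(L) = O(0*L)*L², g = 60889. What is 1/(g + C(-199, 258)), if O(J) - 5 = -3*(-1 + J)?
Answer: 1/593202 ≈ 1.6858e-6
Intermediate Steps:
O(J) = 8 - 3*J (O(J) = 5 - 3*(-1 + J) = 5 + (3 - 3*J) = 8 - 3*J)
j(L) = 8*L² (j(L) = (8 - 0*L)*L² = (8 - 3*0)*L² = (8 + 0)*L² = 8*L²)
C(G, n) = G + 8*n²
1/(g + C(-199, 258)) = 1/(60889 + (-199 + 8*258²)) = 1/(60889 + (-199 + 8*66564)) = 1/(60889 + (-199 + 532512)) = 1/(60889 + 532313) = 1/593202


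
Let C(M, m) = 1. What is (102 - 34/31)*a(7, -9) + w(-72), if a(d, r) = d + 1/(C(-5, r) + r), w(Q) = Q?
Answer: 19273/31 ≈ 621.71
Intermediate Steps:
a(d, r) = d + 1/(1 + r)
(102 - 34/31)*a(7, -9) + w(-72) = (102 - 34/31)*((1 + 7 + 7*(-9))/(1 - 9)) - 72 = (102 - 34*1/31)*((1 + 7 - 63)/(-8)) - 72 = (102 - 34/31)*(-⅛*(-55)) - 72 = (3128/31)*(55/8) - 72 = 21505/31 - 72 = 19273/31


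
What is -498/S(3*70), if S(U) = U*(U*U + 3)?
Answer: -83/1543605 ≈ -5.3770e-5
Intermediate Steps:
S(U) = U*(3 + U**2) (S(U) = U*(U**2 + 3) = U*(3 + U**2))
-498/S(3*70) = -498*1/(210*(3 + (3*70)**2)) = -498*1/(210*(3 + 210**2)) = -498*1/(210*(3 + 44100)) = -498/(210*44103) = -498/9261630 = -498*1/9261630 = -83/1543605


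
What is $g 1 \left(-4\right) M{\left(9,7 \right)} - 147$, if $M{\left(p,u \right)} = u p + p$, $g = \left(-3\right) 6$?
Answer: $5037$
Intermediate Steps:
$g = -18$
$M{\left(p,u \right)} = p + p u$ ($M{\left(p,u \right)} = p u + p = p + p u$)
$g 1 \left(-4\right) M{\left(9,7 \right)} - 147 = \left(-18\right) 1 \left(-4\right) 9 \left(1 + 7\right) - 147 = \left(-18\right) \left(-4\right) 9 \cdot 8 - 147 = 72 \cdot 72 - 147 = 5184 - 147 = 5037$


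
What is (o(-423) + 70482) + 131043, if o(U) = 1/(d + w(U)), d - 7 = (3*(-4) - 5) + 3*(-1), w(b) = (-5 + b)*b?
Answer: 36482272276/181031 ≈ 2.0153e+5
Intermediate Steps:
w(b) = b*(-5 + b)
d = -13 (d = 7 + ((3*(-4) - 5) + 3*(-1)) = 7 + ((-12 - 5) - 3) = 7 + (-17 - 3) = 7 - 20 = -13)
o(U) = 1/(-13 + U*(-5 + U))
(o(-423) + 70482) + 131043 = (1/(-13 - 423*(-5 - 423)) + 70482) + 131043 = (1/(-13 - 423*(-428)) + 70482) + 131043 = (1/(-13 + 181044) + 70482) + 131043 = (1/181031 + 70482) + 131043 = 12759426943/181031 + 131043 = 36482272276/181031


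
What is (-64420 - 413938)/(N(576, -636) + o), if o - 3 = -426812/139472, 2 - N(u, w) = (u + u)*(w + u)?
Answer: -16679386744/2410143797 ≈ -6.9205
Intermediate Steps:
N(u, w) = 2 - 2*u*(u + w) (N(u, w) = 2 - (u + u)*(w + u) = 2 - 2*u*(u + w))
o = -2099/34868 (o = 3 - 426812/139472 = 3 - 426812*1/139472 = 3 - 106703/34868 = -2099/34868 ≈ -0.060198)
(-64420 - 413938)/(N(576, -636) + o) = (-64420 - 413938)/((2 - 2*576² - 2*576*(-636)) - 2099/34868) = -478358/((2 - 2*331776 + 732672) - 2099/34868) = -478358/((2 - 663552 + 732672) - 2099/34868) = -478358/(69122 - 2099/34868) = -478358/2410143797/34868 = -478358*34868/2410143797 = -16679386744/2410143797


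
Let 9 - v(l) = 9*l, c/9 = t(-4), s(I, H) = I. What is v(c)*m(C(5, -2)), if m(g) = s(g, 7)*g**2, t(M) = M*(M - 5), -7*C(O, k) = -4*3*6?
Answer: -1085031936/343 ≈ -3.1634e+6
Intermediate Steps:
C(O, k) = 72/7 (C(O, k) = -(-4*3)*6/7 = -(-12)*6/7 = -1/7*(-72) = 72/7)
t(M) = M*(-5 + M)
c = 324 (c = 9*(-4*(-5 - 4)) = 9*(-4*(-9)) = 9*36 = 324)
v(l) = 9 - 9*l
m(g) = g**3 (m(g) = g*g**2 = g**3)
v(c)*m(C(5, -2)) = (9 - 9*324)*(72/7)**3 = (9 - 2916)*(373248/343) = -2907*373248/343 = -1085031936/343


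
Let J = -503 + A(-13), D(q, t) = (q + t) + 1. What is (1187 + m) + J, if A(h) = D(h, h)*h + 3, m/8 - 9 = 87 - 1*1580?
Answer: -10860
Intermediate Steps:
D(q, t) = 1 + q + t
m = -11872 (m = 72 + 8*(87 - 1*1580) = 72 + 8*(87 - 1580) = 72 + 8*(-1493) = 72 - 11944 = -11872)
A(h) = 3 + h*(1 + 2*h) (A(h) = (1 + h + h)*h + 3 = (1 + 2*h)*h + 3 = h*(1 + 2*h) + 3 = 3 + h*(1 + 2*h))
J = -175 (J = -503 + (3 - 13*(1 + 2*(-13))) = -503 + (3 - 13*(1 - 26)) = -503 + (3 - 13*(-25)) = -503 + (3 + 325) = -503 + 328 = -175)
(1187 + m) + J = (1187 - 11872) - 175 = -10685 - 175 = -10860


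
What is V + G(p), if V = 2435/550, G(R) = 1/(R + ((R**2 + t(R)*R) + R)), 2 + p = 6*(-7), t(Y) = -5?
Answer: 45783/10340 ≈ 4.4278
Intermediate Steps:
p = -44 (p = -2 + 6*(-7) = -2 - 42 = -44)
G(R) = 1/(R**2 - 3*R) (G(R) = 1/(R + ((R**2 - 5*R) + R)) = 1/(R + (R**2 - 4*R)) = 1/(R**2 - 3*R))
V = 487/110 (V = 2435*(1/550) = 487/110 ≈ 4.4273)
V + G(p) = 487/110 + 1/((-44)*(-3 - 44)) = 487/110 - 1/44/(-47) = 487/110 - 1/44*(-1/47) = 487/110 + 1/2068 = 45783/10340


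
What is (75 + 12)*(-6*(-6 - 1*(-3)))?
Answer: 1566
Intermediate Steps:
(75 + 12)*(-6*(-6 - 1*(-3))) = 87*(-6*(-6 + 3)) = 87*(-6*(-3)) = 87*18 = 1566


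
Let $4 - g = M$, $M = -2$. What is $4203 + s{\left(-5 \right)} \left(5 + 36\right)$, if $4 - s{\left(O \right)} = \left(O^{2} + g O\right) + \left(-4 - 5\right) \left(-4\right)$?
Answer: $3096$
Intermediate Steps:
$g = 6$ ($g = 4 - -2 = 4 + 2 = 6$)
$s{\left(O \right)} = -32 - O^{2} - 6 O$ ($s{\left(O \right)} = 4 - \left(\left(O^{2} + 6 O\right) + \left(-4 - 5\right) \left(-4\right)\right) = 4 - \left(\left(O^{2} + 6 O\right) - -36\right) = 4 - \left(\left(O^{2} + 6 O\right) + 36\right) = 4 - \left(36 + O^{2} + 6 O\right) = -32 - O^{2} - 6 O$)
$4203 + s{\left(-5 \right)} \left(5 + 36\right) = 4203 + \left(-32 - \left(-5\right)^{2} - -30\right) \left(5 + 36\right) = 4203 + \left(-32 - 25 + 30\right) 41 = 4203 - 1107 = 3096$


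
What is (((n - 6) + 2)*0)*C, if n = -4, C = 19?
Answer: 0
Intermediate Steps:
(((n - 6) + 2)*0)*C = (((-4 - 6) + 2)*0)*19 = ((-10 + 2)*0)*19 = -8*0*19 = 0*19 = 0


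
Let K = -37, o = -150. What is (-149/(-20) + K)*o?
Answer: 8865/2 ≈ 4432.5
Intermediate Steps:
(-149/(-20) + K)*o = (-149/(-20) - 37)*(-150) = (-149*(-1/20) - 37)*(-150) = (149/20 - 37)*(-150) = -591/20*(-150) = 8865/2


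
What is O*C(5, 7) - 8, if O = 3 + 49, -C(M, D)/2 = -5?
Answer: 512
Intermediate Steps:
C(M, D) = 10 (C(M, D) = -2*(-5) = 10)
O = 52
O*C(5, 7) - 8 = 52*10 - 8 = 520 - 8 = 512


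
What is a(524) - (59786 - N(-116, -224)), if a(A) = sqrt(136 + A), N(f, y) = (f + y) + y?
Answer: -60350 + 2*sqrt(165) ≈ -60324.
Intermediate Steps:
N(f, y) = f + 2*y
a(524) - (59786 - N(-116, -224)) = sqrt(136 + 524) - (59786 - (-116 + 2*(-224))) = sqrt(660) - (59786 - (-116 - 448)) = 2*sqrt(165) - (59786 - 1*(-564)) = 2*sqrt(165) - (59786 + 564) = 2*sqrt(165) - 1*60350 = 2*sqrt(165) - 60350 = -60350 + 2*sqrt(165)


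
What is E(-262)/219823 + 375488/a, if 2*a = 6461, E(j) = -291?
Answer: 165079917097/1420276403 ≈ 116.23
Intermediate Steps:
a = 6461/2 (a = (½)*6461 = 6461/2 ≈ 3230.5)
E(-262)/219823 + 375488/a = -291/219823 + 375488/(6461/2) = -291*1/219823 + 375488*(2/6461) = -291/219823 + 750976/6461 = 165079917097/1420276403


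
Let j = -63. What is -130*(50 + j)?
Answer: 1690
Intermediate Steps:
-130*(50 + j) = -130*(50 - 63) = -130*(-13) = 1690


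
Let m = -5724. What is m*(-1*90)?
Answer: 515160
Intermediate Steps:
m*(-1*90) = -(-5724)*90 = -5724*(-90) = 515160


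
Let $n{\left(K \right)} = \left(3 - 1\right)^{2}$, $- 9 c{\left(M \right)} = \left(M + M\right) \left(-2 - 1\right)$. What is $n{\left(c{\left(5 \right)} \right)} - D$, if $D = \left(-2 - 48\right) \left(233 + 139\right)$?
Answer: $18604$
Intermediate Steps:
$c{\left(M \right)} = \frac{2 M}{3}$ ($c{\left(M \right)} = - \frac{\left(M + M\right) \left(-2 - 1\right)}{9} = - \frac{2 M \left(-3\right)}{9} = - \frac{\left(-6\right) M}{9} = \frac{2 M}{3}$)
$D = -18600$ ($D = \left(-50\right) 372 = -18600$)
$n{\left(K \right)} = 4$ ($n{\left(K \right)} = 2^{2} = 4$)
$n{\left(c{\left(5 \right)} \right)} - D = 4 - -18600 = 4 + 18600 = 18604$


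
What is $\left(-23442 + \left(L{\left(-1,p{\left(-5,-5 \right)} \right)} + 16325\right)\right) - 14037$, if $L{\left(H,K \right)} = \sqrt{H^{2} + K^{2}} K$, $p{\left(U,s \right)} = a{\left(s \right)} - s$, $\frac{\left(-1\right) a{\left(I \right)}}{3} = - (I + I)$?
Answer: $-21154 - 25 \sqrt{626} \approx -21780.0$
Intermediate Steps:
$a{\left(I \right)} = 6 I$ ($a{\left(I \right)} = - 3 \left(- (I + I)\right) = - 3 \left(- 2 I\right) = 6 I$)
$p{\left(U,s \right)} = 5 s$ ($p{\left(U,s \right)} = 6 s - s = 5 s$)
$L{\left(H,K \right)} = K \sqrt{H^{2} + K^{2}}$
$\left(-23442 + \left(L{\left(-1,p{\left(-5,-5 \right)} \right)} + 16325\right)\right) - 14037 = \left(-23442 + \left(5 \left(-5\right) \sqrt{\left(-1\right)^{2} + \left(5 \left(-5\right)\right)^{2}} + 16325\right)\right) - 14037 = \left(-23442 + \left(- 25 \sqrt{1 + \left(-25\right)^{2}} + 16325\right)\right) - 14037 = \left(-23442 + \left(- 25 \sqrt{1 + 625} + 16325\right)\right) - 14037 = \left(-23442 + \left(- 25 \sqrt{626} + 16325\right)\right) - 14037 = \left(-23442 + \left(16325 - 25 \sqrt{626}\right)\right) - 14037 = \left(-7117 - 25 \sqrt{626}\right) - 14037 = -21154 - 25 \sqrt{626}$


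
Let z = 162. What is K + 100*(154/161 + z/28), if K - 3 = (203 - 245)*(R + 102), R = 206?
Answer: -1973663/161 ≈ -12259.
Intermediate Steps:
K = -12933 (K = 3 + (203 - 245)*(206 + 102) = 3 - 42*308 = 3 - 12936 = -12933)
K + 100*(154/161 + z/28) = -12933 + 100*(154/161 + 162/28) = -12933 + 100*(154*(1/161) + 162*(1/28)) = -12933 + 100*(22/23 + 81/14) = -12933 + 100*(2171/322) = -12933 + 108550/161 = -1973663/161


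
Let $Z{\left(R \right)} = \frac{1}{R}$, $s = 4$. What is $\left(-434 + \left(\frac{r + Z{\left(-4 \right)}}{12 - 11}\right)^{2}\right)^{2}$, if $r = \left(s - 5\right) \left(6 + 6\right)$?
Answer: $\frac{20638849}{256} \approx 80621.0$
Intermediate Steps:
$r = -12$ ($r = \left(4 - 5\right) \left(6 + 6\right) = \left(-1\right) 12 = -12$)
$\left(-434 + \left(\frac{r + Z{\left(-4 \right)}}{12 - 11}\right)^{2}\right)^{2} = \left(-434 + \left(\frac{-12 + \frac{1}{-4}}{12 - 11}\right)^{2}\right)^{2} = \left(-434 + \left(\frac{-12 - \frac{1}{4}}{1}\right)^{2}\right)^{2} = \left(-434 + \left(\left(- \frac{49}{4}\right) 1\right)^{2}\right)^{2} = \left(-434 + \left(- \frac{49}{4}\right)^{2}\right)^{2} = \left(-434 + \frac{2401}{16}\right)^{2} = \left(- \frac{4543}{16}\right)^{2} = \frac{20638849}{256}$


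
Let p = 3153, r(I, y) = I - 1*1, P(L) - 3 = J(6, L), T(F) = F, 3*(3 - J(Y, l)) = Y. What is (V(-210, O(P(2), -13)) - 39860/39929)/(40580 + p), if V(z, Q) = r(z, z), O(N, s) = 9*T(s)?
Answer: -8464879/1746214957 ≈ -0.0048476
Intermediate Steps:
J(Y, l) = 3 - Y/3
P(L) = 4 (P(L) = 3 + (3 - ⅓*6) = 3 + (3 - 2) = 3 + 1 = 4)
r(I, y) = -1 + I (r(I, y) = I - 1 = -1 + I)
O(N, s) = 9*s
V(z, Q) = -1 + z
(V(-210, O(P(2), -13)) - 39860/39929)/(40580 + p) = ((-1 - 210) - 39860/39929)/(40580 + 3153) = (-211 - 39860*1/39929)/43733 = (-211 - 39860/39929)*(1/43733) = -8464879/39929*1/43733 = -8464879/1746214957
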